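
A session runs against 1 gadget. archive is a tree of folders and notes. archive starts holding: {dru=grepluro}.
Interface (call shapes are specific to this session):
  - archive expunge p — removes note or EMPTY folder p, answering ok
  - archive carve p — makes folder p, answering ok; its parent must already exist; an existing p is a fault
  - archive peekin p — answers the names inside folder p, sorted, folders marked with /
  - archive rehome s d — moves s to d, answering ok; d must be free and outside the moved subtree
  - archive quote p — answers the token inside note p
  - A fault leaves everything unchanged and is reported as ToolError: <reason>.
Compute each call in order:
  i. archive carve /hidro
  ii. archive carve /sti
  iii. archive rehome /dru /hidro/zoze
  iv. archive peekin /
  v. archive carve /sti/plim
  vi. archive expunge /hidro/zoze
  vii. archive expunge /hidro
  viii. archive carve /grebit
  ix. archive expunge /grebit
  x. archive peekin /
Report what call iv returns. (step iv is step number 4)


# 1. archive carve(/hidro) -> ok
# 2. archive carve(/sti) -> ok
# 3. archive rehome(/dru, /hidro/zoze) -> ok
# 4. archive peekin(/) -> [hidro/, sti/]
# 5. archive carve(/sti/plim) -> ok
# 6. archive expunge(/hidro/zoze) -> ok
# 7. archive expunge(/hidro) -> ok
# 8. archive carve(/grebit) -> ok
# 9. archive expunge(/grebit) -> ok
# 10. archive peekin(/) -> [sti/]

Answer: [hidro/, sti/]


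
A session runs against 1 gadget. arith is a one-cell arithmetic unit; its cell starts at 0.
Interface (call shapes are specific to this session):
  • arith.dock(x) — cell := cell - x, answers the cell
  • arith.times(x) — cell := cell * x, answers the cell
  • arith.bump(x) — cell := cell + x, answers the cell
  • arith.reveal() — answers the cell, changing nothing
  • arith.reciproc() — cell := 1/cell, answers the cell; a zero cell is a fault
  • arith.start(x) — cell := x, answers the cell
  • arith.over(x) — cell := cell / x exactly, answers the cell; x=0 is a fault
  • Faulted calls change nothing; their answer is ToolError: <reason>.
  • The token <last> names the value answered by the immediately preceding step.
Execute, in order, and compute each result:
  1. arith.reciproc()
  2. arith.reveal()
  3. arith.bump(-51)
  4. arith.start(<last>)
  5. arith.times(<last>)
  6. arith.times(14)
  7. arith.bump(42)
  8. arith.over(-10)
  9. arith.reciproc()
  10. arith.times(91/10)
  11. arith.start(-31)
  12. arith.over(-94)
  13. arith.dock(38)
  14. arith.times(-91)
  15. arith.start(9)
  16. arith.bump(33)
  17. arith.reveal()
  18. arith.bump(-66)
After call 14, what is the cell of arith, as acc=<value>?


Calling arith.reciproc(), and get ToolError: reciprocal of zero.
Next I call arith.reveal, yielding 0.
I try arith.bump on x→-51, which returns -51.
Now I run arith.start on x→<last>, and get -51.
I try arith.times on x→<last>, — result: 2601.
I run arith.times on x→14, and observe 36414.
I use arith.bump on x→42, and observe 36456.
I try arith.over on x→-10, and get -18228/5.
I call arith.reciproc: -5/18228.
Now I run arith.times on x→91/10, which returns -13/5208.
I try arith.start on x→-31, and observe -31.
Using arith.over on x→-94, and see 31/94.
Now I run arith.dock on x→38, yielding -3541/94.
I run arith.times on x→-91, and observe 322231/94.
Invoking arith.start on x→9, → 9.
Invoking arith.bump on x→33, and see 42.
I call arith.reveal, and observe 42.
I use arith.bump on x→-66, and observe -24.

Answer: acc=322231/94


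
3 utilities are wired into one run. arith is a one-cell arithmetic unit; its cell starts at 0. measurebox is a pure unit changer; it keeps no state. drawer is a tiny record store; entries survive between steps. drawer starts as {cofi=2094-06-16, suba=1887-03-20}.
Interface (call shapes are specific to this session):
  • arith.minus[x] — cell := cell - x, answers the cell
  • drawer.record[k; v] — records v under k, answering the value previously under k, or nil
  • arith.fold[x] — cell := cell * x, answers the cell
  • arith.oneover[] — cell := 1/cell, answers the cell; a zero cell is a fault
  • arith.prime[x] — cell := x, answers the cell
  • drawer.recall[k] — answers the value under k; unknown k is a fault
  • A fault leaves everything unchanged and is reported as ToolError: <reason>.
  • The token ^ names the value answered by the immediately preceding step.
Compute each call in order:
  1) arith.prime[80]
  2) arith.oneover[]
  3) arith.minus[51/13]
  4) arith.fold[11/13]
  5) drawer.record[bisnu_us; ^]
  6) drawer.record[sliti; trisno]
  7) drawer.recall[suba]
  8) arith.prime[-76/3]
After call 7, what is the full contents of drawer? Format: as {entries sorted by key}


Answer: {bisnu_us=-44737/13520, cofi=2094-06-16, sliti=trisno, suba=1887-03-20}

Derivation:
Then arith.prime passing x: 80, — result: 80.
I run arith.oneover(): 1/80.
I use arith.minus passing x: 51/13, and observe -4067/1040.
Then arith.fold passing x: 11/13, yielding -44737/13520.
Now I run drawer.record passing k: bisnu_us, v: ^, and observe nil.
Then drawer.record passing k: sliti, v: trisno, yielding nil.
Next I call drawer.recall passing k: suba, giving 1887-03-20.
Now I run arith.prime passing x: -76/3, and see -76/3.


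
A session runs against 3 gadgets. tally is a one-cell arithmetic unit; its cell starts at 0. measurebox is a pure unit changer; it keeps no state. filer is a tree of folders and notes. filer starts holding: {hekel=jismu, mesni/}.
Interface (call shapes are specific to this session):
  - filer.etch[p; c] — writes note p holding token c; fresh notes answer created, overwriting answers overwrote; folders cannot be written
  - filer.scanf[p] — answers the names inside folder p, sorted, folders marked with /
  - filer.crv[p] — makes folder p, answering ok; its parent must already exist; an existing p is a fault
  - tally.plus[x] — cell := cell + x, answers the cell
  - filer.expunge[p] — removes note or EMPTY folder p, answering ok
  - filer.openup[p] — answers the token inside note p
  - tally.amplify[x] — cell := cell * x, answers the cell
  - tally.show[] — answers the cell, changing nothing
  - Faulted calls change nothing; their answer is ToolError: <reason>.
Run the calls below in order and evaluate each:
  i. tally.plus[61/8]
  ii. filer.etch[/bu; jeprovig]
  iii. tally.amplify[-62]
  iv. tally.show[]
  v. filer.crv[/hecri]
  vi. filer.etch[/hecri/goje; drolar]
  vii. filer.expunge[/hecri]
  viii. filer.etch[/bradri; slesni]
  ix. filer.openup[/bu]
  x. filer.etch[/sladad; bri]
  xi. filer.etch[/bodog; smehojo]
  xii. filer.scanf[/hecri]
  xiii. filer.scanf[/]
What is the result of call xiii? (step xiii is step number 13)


Answer: [bodog, bradri, bu, hecri/, hekel, mesni/, sladad]

Derivation:
~$ tally.plus x='61/8'
:: 61/8
~$ filer.etch p='/bu' c='jeprovig'
:: created
~$ tally.amplify x='-62'
:: -1891/4
~$ tally.show
:: -1891/4
~$ filer.crv p='/hecri'
:: ok
~$ filer.etch p='/hecri/goje' c='drolar'
:: created
~$ filer.expunge p='/hecri'
:: ToolError: not empty
~$ filer.etch p='/bradri' c='slesni'
:: created
~$ filer.openup p='/bu'
:: jeprovig
~$ filer.etch p='/sladad' c='bri'
:: created
~$ filer.etch p='/bodog' c='smehojo'
:: created
~$ filer.scanf p='/hecri'
:: [goje]
~$ filer.scanf p='/'
:: [bodog, bradri, bu, hecri/, hekel, mesni/, sladad]


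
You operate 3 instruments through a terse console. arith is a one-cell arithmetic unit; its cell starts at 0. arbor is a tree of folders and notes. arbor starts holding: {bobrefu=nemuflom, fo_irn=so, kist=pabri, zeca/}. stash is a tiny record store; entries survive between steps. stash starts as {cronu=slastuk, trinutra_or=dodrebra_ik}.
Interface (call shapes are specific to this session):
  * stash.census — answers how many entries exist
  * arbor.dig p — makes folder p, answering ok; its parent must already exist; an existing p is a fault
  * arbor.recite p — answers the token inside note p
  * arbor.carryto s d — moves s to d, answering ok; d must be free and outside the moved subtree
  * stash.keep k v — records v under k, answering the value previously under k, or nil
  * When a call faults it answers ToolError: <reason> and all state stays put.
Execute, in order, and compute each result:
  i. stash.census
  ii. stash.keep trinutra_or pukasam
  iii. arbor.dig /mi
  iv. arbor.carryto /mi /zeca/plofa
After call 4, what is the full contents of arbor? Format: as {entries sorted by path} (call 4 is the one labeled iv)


I use stash.census, and get 2.
Invoking stash.keep(k='trinutra_or', v='pukasam'), giving dodrebra_ik.
I invoke arbor.dig(p='/mi'), — result: ok.
I run arbor.carryto(s='/mi', d='/zeca/plofa'), → ok.

Answer: {bobrefu=nemuflom, fo_irn=so, kist=pabri, zeca/, zeca/plofa/}


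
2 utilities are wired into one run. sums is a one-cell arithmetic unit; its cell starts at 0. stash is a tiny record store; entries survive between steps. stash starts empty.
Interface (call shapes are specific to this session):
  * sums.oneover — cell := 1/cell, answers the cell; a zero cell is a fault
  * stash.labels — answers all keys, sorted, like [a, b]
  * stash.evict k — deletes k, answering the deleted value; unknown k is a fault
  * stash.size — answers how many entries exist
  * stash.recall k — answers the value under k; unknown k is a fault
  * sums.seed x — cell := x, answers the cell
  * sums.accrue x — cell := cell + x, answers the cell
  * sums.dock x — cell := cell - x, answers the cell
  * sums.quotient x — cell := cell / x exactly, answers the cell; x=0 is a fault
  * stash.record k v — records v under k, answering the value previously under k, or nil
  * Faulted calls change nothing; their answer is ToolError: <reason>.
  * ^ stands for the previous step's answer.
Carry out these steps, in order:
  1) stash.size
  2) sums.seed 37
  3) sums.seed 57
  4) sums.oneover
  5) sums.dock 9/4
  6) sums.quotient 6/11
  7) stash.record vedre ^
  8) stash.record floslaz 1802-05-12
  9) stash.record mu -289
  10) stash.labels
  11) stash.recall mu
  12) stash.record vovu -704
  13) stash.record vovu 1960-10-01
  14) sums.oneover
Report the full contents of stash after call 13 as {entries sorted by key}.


Step: stash.size[]
Result: 0
Step: sums.seed[x=37]
Result: 37
Step: sums.seed[x=57]
Result: 57
Step: sums.oneover[]
Result: 1/57
Step: sums.dock[x=9/4]
Result: -509/228
Step: sums.quotient[x=6/11]
Result: -5599/1368
Step: stash.record[k=vedre; v=^]
Result: nil
Step: stash.record[k=floslaz; v=1802-05-12]
Result: nil
Step: stash.record[k=mu; v=-289]
Result: nil
Step: stash.labels[]
Result: [floslaz, mu, vedre]
Step: stash.recall[k=mu]
Result: -289
Step: stash.record[k=vovu; v=-704]
Result: nil
Step: stash.record[k=vovu; v=1960-10-01]
Result: -704
Step: sums.oneover[]
Result: -1368/5599

Answer: {floslaz=1802-05-12, mu=-289, vedre=-5599/1368, vovu=1960-10-01}


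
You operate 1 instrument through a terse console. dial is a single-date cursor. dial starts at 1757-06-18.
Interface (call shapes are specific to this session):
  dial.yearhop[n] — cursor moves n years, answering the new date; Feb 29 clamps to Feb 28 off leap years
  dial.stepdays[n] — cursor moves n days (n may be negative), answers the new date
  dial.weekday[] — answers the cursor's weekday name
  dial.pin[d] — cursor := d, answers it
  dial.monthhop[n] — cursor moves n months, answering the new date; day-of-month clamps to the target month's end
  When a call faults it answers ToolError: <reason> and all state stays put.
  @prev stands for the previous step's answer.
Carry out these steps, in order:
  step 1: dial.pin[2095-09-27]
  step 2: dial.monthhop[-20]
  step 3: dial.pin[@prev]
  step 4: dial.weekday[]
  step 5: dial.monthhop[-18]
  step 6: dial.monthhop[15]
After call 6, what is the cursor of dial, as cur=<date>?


Answer: cur=2093-10-27

Derivation:
Calling pin(d=2095-09-27), and see 2095-09-27.
I use monthhop(n=-20), giving 2094-01-27.
I use pin(d=@prev), yielding 2094-01-27.
Invoking weekday(), — result: Wednesday.
Next I call monthhop(n=-18), which returns 2092-07-27.
Now I run monthhop(n=15), and get 2093-10-27.


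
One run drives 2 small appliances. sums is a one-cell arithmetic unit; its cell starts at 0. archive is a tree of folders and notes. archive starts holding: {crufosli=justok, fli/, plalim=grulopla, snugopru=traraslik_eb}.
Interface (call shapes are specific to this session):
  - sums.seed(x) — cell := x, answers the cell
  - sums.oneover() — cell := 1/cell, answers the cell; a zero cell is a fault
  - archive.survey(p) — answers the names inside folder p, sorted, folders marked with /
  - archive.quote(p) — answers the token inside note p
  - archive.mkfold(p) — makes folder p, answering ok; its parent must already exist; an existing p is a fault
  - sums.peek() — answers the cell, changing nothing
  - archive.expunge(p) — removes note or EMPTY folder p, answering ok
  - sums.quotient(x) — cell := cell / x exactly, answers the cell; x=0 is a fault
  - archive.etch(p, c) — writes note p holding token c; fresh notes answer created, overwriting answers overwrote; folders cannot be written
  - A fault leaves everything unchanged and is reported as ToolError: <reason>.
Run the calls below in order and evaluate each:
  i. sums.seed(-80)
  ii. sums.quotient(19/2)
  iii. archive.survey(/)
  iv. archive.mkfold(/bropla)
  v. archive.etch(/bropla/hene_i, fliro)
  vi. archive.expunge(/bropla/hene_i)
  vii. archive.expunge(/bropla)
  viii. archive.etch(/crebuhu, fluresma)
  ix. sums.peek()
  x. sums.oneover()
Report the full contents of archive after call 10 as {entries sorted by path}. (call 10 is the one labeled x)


Answer: {crebuhu=fluresma, crufosli=justok, fli/, plalim=grulopla, snugopru=traraslik_eb}

Derivation:
Invoking sums.seed(x→-80), giving -80.
Calling sums.quotient(x→19/2), which returns -160/19.
I invoke archive.survey(p→/), giving [crufosli, fli/, plalim, snugopru].
I run archive.mkfold(p→/bropla), → ok.
I use archive.etch(p→/bropla/hene_i, c→fliro), which returns created.
Then archive.expunge(p→/bropla/hene_i), giving ok.
Calling archive.expunge(p→/bropla), which returns ok.
I invoke archive.etch(p→/crebuhu, c→fluresma), and see created.
I run sums.peek(), and see -160/19.
Next I call sums.oneover, and get -19/160.


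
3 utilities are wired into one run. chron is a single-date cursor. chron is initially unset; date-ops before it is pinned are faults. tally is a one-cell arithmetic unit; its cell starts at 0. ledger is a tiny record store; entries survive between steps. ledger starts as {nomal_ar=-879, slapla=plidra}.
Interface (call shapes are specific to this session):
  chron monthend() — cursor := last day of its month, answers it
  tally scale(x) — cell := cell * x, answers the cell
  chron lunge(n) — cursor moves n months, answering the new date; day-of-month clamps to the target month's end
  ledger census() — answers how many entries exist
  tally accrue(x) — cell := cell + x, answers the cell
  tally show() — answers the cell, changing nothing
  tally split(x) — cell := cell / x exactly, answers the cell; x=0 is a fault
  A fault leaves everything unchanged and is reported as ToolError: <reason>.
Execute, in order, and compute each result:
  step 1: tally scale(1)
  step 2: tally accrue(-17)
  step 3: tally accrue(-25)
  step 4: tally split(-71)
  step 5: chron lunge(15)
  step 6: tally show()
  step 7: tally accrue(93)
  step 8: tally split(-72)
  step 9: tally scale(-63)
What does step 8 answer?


Answer: -2215/1704

Derivation:
% tally scale x=1
:: 0
% tally accrue x=-17
:: -17
% tally accrue x=-25
:: -42
% tally split x=-71
:: 42/71
% chron lunge n=15
:: ToolError: no date set
% tally show
:: 42/71
% tally accrue x=93
:: 6645/71
% tally split x=-72
:: -2215/1704
% tally scale x=-63
:: 46515/568


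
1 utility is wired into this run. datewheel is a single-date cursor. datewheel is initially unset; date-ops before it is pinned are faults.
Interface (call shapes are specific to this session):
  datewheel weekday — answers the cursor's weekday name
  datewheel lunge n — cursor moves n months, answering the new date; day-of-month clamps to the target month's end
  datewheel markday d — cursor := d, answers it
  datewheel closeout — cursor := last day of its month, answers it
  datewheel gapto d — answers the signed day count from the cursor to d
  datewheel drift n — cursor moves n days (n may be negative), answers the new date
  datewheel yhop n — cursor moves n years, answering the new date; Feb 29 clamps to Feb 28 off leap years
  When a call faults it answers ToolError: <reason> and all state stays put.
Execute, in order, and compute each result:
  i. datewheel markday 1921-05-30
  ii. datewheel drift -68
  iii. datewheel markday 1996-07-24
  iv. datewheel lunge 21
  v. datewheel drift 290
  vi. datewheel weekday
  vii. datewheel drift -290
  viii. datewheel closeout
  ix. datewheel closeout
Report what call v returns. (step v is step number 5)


Answer: 1999-02-08

Derivation:
→ datewheel markday(d→1921-05-30)
← 1921-05-30
→ datewheel drift(n→-68)
← 1921-03-23
→ datewheel markday(d→1996-07-24)
← 1996-07-24
→ datewheel lunge(n→21)
← 1998-04-24
→ datewheel drift(n→290)
← 1999-02-08
→ datewheel weekday()
← Monday
→ datewheel drift(n→-290)
← 1998-04-24
→ datewheel closeout()
← 1998-04-30
→ datewheel closeout()
← 1998-04-30


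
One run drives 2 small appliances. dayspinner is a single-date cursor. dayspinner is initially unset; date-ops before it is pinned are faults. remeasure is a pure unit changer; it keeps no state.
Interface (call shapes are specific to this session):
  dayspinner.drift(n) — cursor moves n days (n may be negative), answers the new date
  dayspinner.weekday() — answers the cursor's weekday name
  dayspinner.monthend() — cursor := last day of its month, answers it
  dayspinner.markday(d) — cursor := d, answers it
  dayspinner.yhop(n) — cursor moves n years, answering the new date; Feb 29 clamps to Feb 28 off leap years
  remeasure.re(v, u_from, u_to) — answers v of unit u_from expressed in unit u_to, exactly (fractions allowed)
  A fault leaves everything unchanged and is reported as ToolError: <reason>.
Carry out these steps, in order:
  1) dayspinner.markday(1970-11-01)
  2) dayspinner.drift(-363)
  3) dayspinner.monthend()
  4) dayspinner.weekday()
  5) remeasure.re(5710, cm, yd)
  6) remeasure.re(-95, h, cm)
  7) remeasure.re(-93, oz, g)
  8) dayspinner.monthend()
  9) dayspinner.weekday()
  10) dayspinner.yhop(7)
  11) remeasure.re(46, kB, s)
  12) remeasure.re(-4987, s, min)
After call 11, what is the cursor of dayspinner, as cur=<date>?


[in] dayspinner.markday d: 1970-11-01
[out] 1970-11-01
[in] dayspinner.drift n: -363
[out] 1969-11-03
[in] dayspinner.monthend
[out] 1969-11-30
[in] dayspinner.weekday
[out] Sunday
[in] remeasure.re v: 5710 u_from: cm u_to: yd
[out] 71375/1143
[in] remeasure.re v: -95 u_from: h u_to: cm
[out] ToolError: incompatible units
[in] remeasure.re v: -93 u_from: oz u_to: g
[out] -4218409041/1600000
[in] dayspinner.monthend
[out] 1969-11-30
[in] dayspinner.weekday
[out] Sunday
[in] dayspinner.yhop n: 7
[out] 1976-11-30
[in] remeasure.re v: 46 u_from: kB u_to: s
[out] ToolError: incompatible units
[in] remeasure.re v: -4987 u_from: s u_to: min
[out] -4987/60

Answer: cur=1976-11-30


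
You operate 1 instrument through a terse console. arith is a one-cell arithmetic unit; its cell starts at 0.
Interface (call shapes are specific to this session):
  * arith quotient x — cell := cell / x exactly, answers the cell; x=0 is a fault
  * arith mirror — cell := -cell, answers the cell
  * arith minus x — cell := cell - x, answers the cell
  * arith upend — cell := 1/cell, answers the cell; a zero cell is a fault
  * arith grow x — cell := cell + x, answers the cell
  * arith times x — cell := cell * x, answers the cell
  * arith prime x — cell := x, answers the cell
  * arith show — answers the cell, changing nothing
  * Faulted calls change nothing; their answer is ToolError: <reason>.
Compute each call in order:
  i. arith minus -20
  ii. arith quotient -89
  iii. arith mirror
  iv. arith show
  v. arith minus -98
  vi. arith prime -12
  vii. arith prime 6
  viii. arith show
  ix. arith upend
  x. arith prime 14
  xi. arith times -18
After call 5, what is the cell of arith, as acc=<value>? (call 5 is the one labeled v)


Answer: acc=8742/89

Derivation:
>> arith minus(x='-20')
<< 20
>> arith quotient(x='-89')
<< -20/89
>> arith mirror()
<< 20/89
>> arith show()
<< 20/89
>> arith minus(x='-98')
<< 8742/89
>> arith prime(x='-12')
<< -12
>> arith prime(x='6')
<< 6
>> arith show()
<< 6
>> arith upend()
<< 1/6
>> arith prime(x='14')
<< 14
>> arith times(x='-18')
<< -252


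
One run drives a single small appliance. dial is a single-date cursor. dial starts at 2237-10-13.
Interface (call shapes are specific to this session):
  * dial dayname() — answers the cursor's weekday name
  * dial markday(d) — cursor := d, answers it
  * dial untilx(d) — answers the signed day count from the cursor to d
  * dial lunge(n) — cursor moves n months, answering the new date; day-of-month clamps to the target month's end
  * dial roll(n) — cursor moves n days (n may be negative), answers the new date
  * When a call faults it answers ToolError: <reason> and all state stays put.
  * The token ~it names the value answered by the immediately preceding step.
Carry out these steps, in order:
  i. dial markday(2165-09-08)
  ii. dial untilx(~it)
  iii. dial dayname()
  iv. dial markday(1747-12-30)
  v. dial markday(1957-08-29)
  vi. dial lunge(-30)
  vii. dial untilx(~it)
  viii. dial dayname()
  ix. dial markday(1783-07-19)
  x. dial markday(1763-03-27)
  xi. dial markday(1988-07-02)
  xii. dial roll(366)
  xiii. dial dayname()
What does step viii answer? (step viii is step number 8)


> dial markday d=2165-09-08
= 2165-09-08
> dial untilx d=~it
= 0
> dial dayname
= Sunday
> dial markday d=1747-12-30
= 1747-12-30
> dial markday d=1957-08-29
= 1957-08-29
> dial lunge n=-30
= 1955-02-28
> dial untilx d=~it
= 0
> dial dayname
= Monday
> dial markday d=1783-07-19
= 1783-07-19
> dial markday d=1763-03-27
= 1763-03-27
> dial markday d=1988-07-02
= 1988-07-02
> dial roll n=366
= 1989-07-03
> dial dayname
= Monday

Answer: Monday


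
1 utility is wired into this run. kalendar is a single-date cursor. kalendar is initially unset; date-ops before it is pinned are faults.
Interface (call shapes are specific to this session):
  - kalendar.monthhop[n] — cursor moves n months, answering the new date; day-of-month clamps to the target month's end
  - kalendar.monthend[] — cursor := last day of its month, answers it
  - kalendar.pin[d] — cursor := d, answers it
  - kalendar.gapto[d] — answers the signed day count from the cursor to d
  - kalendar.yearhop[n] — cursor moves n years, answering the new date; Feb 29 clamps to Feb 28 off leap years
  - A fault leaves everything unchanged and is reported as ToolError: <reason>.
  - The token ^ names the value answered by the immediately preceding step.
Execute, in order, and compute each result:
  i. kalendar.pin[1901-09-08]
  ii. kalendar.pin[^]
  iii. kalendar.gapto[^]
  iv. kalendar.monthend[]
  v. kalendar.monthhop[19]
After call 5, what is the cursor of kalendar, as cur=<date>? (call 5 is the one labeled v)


Answer: cur=1903-04-30

Derivation:
> kalendar.pin d='1901-09-08'
[out] 1901-09-08
> kalendar.pin d='^'
[out] 1901-09-08
> kalendar.gapto d='^'
[out] 0
> kalendar.monthend
[out] 1901-09-30
> kalendar.monthhop n='19'
[out] 1903-04-30


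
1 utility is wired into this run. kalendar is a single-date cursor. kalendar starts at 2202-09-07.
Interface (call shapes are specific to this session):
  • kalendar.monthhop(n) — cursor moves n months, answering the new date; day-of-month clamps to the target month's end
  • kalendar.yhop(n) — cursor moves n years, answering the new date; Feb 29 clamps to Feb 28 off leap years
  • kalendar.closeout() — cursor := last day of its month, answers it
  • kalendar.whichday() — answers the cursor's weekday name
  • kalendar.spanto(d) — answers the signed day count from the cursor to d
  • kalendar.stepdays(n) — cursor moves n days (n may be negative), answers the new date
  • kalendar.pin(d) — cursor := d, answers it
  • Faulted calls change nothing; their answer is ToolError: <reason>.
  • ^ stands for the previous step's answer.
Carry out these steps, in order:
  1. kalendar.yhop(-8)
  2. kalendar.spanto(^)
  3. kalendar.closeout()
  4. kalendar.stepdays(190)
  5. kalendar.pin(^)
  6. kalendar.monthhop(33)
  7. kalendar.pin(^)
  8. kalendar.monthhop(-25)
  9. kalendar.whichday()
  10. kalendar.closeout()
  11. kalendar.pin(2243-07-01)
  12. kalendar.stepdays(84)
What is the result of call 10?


Answer: 2195-12-31

Derivation:
→ yhop(-8)
← 2194-09-07
→ spanto(^)
← 0
→ closeout()
← 2194-09-30
→ stepdays(190)
← 2195-04-08
→ pin(^)
← 2195-04-08
→ monthhop(33)
← 2198-01-08
→ pin(^)
← 2198-01-08
→ monthhop(-25)
← 2195-12-08
→ whichday()
← Tuesday
→ closeout()
← 2195-12-31
→ pin(2243-07-01)
← 2243-07-01
→ stepdays(84)
← 2243-09-23


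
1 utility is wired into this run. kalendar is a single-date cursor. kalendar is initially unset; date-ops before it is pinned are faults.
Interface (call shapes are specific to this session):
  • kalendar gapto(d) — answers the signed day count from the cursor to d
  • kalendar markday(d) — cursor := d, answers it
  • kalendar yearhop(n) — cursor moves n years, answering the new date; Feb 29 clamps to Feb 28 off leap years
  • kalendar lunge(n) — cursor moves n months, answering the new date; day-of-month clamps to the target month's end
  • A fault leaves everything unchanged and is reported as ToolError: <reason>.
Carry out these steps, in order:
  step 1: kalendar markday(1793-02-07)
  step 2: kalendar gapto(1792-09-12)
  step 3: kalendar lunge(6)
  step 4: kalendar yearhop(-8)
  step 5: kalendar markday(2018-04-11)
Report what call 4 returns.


# 1. kalendar markday(1793-02-07) -> 1793-02-07
# 2. kalendar gapto(1792-09-12) -> -148
# 3. kalendar lunge(6) -> 1793-08-07
# 4. kalendar yearhop(-8) -> 1785-08-07
# 5. kalendar markday(2018-04-11) -> 2018-04-11

Answer: 1785-08-07


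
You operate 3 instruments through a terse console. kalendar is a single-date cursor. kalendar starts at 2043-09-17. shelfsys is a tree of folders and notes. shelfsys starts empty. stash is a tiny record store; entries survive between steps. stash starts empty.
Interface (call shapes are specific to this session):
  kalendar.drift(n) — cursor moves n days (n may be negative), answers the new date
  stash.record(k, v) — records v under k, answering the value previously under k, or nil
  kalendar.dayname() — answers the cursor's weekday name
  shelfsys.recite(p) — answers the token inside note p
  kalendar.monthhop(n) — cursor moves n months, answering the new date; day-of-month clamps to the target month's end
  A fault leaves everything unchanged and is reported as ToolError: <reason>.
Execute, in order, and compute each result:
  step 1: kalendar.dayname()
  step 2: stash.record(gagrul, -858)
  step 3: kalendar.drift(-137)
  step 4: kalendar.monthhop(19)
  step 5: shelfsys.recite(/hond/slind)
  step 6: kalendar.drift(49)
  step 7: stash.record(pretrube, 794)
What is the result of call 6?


! kalendar.dayname() => Thursday
! stash.record(k='gagrul', v='-858') => nil
! kalendar.drift(n='-137') => 2043-05-03
! kalendar.monthhop(n='19') => 2044-12-03
! shelfsys.recite(p='/hond/slind') => ToolError: not found
! kalendar.drift(n='49') => 2045-01-21
! stash.record(k='pretrube', v='794') => nil

Answer: 2045-01-21


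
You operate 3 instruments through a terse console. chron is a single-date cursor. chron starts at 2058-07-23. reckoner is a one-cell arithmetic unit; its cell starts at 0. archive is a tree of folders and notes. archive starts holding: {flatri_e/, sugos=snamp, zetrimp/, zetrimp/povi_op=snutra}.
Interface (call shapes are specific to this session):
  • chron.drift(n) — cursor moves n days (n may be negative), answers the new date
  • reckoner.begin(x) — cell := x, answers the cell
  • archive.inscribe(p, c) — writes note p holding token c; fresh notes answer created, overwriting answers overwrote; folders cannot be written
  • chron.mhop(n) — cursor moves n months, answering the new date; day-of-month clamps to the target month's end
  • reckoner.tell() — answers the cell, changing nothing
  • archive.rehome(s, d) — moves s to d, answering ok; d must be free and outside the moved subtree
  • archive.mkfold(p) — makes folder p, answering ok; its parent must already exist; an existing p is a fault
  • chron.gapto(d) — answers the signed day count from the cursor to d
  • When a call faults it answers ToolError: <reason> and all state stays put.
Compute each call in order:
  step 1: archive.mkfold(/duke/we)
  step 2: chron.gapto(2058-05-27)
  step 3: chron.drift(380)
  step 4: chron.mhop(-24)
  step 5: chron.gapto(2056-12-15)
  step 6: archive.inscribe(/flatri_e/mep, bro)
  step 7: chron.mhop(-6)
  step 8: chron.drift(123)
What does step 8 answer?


Next I call archive.mkfold with p=/duke/we, yielding ToolError: no parent.
Now I run chron.gapto with d=2058-05-27, → -57.
Now I run chron.drift with n=380, giving 2059-08-07.
I try chron.mhop with n=-24, → 2057-08-07.
Now I run chron.gapto with d=2056-12-15, and get -235.
Using archive.inscribe with p=/flatri_e/mep, c=bro, and get created.
Calling chron.mhop with n=-6, and get 2057-02-07.
Next I call chron.drift with n=123, which returns 2057-06-10.

Answer: 2057-06-10


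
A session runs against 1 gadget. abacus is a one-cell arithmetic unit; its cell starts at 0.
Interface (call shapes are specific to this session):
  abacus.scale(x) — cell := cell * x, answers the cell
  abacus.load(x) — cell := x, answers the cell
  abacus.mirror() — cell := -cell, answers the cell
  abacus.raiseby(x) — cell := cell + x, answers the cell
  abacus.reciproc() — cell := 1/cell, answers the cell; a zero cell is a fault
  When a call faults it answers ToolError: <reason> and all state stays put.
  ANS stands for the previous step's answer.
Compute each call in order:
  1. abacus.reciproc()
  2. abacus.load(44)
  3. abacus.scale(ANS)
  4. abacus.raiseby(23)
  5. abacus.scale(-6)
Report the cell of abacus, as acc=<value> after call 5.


Step: abacus.reciproc[]
Result: ToolError: reciprocal of zero
Step: abacus.load[x: 44]
Result: 44
Step: abacus.scale[x: ANS]
Result: 1936
Step: abacus.raiseby[x: 23]
Result: 1959
Step: abacus.scale[x: -6]
Result: -11754

Answer: acc=-11754


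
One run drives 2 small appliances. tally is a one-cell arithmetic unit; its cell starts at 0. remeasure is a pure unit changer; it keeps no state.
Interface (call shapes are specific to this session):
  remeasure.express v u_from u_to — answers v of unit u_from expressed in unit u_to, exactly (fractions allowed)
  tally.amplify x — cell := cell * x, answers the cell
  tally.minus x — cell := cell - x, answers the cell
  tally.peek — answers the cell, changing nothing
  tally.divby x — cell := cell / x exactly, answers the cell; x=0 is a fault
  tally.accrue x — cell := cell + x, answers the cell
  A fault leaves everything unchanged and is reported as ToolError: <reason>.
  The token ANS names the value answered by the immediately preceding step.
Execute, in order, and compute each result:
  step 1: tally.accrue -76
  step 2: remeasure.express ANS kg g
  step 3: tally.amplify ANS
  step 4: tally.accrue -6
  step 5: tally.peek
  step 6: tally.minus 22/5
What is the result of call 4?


Answer: 5775994

Derivation:
→ tally.accrue(x=-76)
← -76
→ remeasure.express(v=ANS, u_from=kg, u_to=g)
← -76000
→ tally.amplify(x=ANS)
← 5776000
→ tally.accrue(x=-6)
← 5775994
→ tally.peek()
← 5775994
→ tally.minus(x=22/5)
← 28879948/5


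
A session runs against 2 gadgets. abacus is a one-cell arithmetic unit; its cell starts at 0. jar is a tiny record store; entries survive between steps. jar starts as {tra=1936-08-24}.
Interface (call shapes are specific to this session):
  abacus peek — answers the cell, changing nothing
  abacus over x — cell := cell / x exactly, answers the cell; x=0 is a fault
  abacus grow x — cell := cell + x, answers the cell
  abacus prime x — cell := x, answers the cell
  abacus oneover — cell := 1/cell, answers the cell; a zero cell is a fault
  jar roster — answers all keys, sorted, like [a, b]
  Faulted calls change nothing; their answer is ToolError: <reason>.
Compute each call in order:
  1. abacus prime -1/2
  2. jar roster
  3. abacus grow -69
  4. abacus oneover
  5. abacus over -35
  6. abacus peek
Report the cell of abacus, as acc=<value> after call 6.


Answer: acc=2/4865

Derivation:
Act: abacus prime[-1/2]
Obs: -1/2
Act: jar roster[]
Obs: [tra]
Act: abacus grow[-69]
Obs: -139/2
Act: abacus oneover[]
Obs: -2/139
Act: abacus over[-35]
Obs: 2/4865
Act: abacus peek[]
Obs: 2/4865


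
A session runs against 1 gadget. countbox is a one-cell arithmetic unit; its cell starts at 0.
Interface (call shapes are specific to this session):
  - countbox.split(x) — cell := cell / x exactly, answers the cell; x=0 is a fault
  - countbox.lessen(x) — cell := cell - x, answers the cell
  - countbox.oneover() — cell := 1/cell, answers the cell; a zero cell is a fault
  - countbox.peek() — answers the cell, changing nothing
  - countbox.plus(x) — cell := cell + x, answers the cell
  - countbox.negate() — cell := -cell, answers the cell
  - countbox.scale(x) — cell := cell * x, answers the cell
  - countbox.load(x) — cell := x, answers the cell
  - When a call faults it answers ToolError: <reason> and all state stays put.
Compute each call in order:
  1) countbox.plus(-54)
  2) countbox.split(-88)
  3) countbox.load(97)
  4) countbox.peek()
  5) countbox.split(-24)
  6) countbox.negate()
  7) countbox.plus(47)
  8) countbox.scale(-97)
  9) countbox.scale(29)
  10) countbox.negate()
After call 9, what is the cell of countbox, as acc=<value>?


Answer: acc=-3445925/24

Derivation:
Next I call countbox.plus(x→-54), and get -54.
Using countbox.split(x→-88), and get 27/44.
Now I run countbox.load(x→97), and see 97.
I call countbox.peek, and get 97.
I try countbox.split(x→-24), which returns -97/24.
Then countbox.negate, and get 97/24.
Calling countbox.plus(x→47), yielding 1225/24.
I invoke countbox.scale(x→-97), yielding -118825/24.
I use countbox.scale(x→29), yielding -3445925/24.
I invoke countbox.negate(): 3445925/24.


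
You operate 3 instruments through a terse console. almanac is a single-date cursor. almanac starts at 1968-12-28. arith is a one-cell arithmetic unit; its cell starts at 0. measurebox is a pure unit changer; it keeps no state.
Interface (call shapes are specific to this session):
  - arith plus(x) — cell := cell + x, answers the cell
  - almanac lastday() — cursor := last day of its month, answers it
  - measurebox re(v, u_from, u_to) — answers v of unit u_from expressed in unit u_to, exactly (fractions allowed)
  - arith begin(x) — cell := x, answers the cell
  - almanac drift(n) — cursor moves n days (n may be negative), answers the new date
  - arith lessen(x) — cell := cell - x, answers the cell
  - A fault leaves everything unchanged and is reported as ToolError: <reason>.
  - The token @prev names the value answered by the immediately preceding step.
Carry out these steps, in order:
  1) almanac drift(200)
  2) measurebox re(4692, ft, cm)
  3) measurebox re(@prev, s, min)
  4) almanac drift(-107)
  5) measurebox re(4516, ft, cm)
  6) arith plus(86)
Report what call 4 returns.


-> almanac drift(n='200')
<- 1969-07-16
-> measurebox re(v='4692', u_from='ft', u_to='cm')
<- 3575304/25
-> measurebox re(v='@prev', u_from='s', u_to='min')
<- 297942/125
-> almanac drift(n='-107')
<- 1969-03-31
-> measurebox re(v='4516', u_from='ft', u_to='cm')
<- 3441192/25
-> arith plus(x='86')
<- 86

Answer: 1969-03-31


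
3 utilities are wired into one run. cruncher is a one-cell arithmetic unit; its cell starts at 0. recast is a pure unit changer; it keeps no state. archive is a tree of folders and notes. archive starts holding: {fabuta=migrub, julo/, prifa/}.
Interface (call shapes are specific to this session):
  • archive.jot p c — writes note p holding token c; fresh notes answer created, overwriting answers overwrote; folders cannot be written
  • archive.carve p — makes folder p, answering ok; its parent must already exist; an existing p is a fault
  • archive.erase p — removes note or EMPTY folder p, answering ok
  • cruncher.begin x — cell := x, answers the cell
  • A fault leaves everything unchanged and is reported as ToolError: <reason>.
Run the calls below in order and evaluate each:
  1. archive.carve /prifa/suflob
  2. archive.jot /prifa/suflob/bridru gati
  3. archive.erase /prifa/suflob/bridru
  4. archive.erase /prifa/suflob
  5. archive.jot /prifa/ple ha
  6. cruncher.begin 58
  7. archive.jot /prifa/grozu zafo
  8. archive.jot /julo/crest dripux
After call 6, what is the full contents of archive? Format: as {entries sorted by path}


Answer: {fabuta=migrub, julo/, prifa/, prifa/ple=ha}

Derivation:
==> archive.carve(p→/prifa/suflob)
<== ok
==> archive.jot(p→/prifa/suflob/bridru, c→gati)
<== created
==> archive.erase(p→/prifa/suflob/bridru)
<== ok
==> archive.erase(p→/prifa/suflob)
<== ok
==> archive.jot(p→/prifa/ple, c→ha)
<== created
==> cruncher.begin(x→58)
<== 58
==> archive.jot(p→/prifa/grozu, c→zafo)
<== created
==> archive.jot(p→/julo/crest, c→dripux)
<== created


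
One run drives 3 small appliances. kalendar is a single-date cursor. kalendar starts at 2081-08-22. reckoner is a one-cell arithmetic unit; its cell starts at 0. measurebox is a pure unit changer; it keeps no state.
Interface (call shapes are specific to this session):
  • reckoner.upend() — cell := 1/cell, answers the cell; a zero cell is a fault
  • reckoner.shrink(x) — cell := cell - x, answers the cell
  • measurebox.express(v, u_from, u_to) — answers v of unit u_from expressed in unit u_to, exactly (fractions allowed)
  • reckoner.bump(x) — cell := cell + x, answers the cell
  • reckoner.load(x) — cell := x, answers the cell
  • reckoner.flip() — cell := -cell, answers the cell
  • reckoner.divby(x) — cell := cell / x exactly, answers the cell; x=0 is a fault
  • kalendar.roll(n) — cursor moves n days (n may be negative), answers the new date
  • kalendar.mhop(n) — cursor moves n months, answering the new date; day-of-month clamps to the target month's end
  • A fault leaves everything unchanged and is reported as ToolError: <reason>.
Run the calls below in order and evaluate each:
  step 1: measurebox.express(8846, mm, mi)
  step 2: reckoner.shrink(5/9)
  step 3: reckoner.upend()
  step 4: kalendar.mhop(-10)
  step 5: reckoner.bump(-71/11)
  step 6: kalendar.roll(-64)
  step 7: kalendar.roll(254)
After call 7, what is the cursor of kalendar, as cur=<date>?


CALL measurebox.express[v→8846; u_from→mm; u_to→mi]
RET  4423/804672
CALL reckoner.shrink[x→5/9]
RET  -5/9
CALL reckoner.upend[]
RET  -9/5
CALL kalendar.mhop[n→-10]
RET  2080-10-22
CALL reckoner.bump[x→-71/11]
RET  -454/55
CALL kalendar.roll[n→-64]
RET  2080-08-19
CALL kalendar.roll[n→254]
RET  2081-04-30

Answer: cur=2081-04-30


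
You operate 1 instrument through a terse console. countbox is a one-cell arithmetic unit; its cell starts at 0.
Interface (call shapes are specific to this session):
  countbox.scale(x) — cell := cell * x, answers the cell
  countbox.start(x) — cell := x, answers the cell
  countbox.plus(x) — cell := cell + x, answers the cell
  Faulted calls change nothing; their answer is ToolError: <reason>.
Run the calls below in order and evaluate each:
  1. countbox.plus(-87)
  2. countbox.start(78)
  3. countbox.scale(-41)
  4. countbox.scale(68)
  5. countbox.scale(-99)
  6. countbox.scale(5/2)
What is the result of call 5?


I invoke countbox.plus passing x: -87: -87.
Then countbox.start passing x: 78, and get 78.
Now I run countbox.scale passing x: -41, → -3198.
Calling countbox.scale passing x: 68, and see -217464.
I try countbox.scale passing x: -99, — result: 21528936.
I call countbox.scale passing x: 5/2, — result: 53822340.

Answer: 21528936
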